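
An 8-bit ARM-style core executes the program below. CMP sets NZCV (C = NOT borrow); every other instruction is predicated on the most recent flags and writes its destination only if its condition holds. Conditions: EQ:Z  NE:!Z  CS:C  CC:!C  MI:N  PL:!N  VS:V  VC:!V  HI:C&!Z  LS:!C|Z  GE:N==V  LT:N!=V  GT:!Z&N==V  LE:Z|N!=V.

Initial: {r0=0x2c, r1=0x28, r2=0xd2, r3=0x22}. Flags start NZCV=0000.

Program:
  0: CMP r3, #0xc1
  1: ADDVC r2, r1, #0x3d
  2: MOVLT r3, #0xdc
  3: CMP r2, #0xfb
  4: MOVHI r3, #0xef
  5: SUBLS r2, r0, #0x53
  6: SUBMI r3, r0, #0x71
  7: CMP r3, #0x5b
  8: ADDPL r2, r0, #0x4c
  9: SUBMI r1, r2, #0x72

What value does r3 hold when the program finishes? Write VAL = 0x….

0: ✓ CMP  NZCV=0000
1: ✓ ADDVC  r2←0x65
2: · MOVLT
3: ✓ CMP  NZCV=0000
4: · MOVHI
5: ✓ SUBLS  r2←0xd9
6: · SUBMI
7: ✓ CMP  NZCV=1000
8: · ADDPL
9: ✓ SUBMI  r1←0x67

VAL = 0x22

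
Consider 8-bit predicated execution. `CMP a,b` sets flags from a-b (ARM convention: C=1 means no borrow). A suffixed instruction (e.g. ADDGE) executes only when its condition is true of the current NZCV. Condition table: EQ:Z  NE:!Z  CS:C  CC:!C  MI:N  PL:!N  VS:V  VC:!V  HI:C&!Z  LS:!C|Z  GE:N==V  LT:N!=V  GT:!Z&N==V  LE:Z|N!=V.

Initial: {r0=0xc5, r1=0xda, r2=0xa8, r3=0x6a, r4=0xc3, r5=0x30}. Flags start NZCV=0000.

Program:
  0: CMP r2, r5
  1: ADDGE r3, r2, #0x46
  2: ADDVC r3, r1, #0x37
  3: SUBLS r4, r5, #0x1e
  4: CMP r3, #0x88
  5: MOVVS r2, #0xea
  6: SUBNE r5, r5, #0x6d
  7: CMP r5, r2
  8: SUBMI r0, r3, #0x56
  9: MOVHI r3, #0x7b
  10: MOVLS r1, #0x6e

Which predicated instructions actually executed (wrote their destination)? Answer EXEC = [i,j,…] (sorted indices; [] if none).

0: ✓ CMP  NZCV=0011
1: · ADDGE
2: · ADDVC
3: · SUBLS
4: ✓ CMP  NZCV=1001
5: ✓ MOVVS  r2←0xea
6: ✓ SUBNE  r5←0xc3
7: ✓ CMP  NZCV=1000
8: ✓ SUBMI  r0←0x14
9: · MOVHI
10: ✓ MOVLS  r1←0x6e

EXEC = [5,6,8,10]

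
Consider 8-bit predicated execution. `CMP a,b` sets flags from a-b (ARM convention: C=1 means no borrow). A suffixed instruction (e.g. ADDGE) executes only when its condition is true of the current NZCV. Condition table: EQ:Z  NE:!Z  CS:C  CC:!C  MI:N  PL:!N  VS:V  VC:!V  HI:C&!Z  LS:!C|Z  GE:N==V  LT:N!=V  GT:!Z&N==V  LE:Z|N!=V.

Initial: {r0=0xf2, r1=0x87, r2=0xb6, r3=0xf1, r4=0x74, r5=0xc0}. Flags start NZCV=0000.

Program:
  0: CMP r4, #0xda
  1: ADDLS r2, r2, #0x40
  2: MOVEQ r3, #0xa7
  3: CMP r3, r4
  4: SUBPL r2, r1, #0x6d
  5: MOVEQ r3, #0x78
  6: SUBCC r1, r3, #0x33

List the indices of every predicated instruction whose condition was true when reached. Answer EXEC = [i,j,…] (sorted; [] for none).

0: ✓ CMP  NZCV=1001
1: ✓ ADDLS  r2←0xf6
2: · MOVEQ
3: ✓ CMP  NZCV=0011
4: ✓ SUBPL  r2←0x1a
5: · MOVEQ
6: · SUBCC

EXEC = [1,4]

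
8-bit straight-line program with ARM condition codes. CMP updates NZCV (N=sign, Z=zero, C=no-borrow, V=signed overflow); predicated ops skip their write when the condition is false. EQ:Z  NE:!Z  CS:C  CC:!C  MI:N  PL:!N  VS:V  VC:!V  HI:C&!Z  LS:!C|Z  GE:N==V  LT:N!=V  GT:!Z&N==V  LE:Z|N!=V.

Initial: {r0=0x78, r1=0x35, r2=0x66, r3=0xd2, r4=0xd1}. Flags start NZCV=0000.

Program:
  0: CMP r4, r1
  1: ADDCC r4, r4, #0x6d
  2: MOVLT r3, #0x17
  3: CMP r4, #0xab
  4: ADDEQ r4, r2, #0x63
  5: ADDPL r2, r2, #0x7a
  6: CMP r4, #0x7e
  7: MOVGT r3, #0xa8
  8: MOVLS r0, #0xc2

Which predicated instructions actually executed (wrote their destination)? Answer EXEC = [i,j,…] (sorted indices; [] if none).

[0] flags=1010 → (cmp)
[1] flags=1010 CC?F → skip
[2] flags=1010 LT?T → r3=0x17
[3] flags=0010 → (cmp)
[4] flags=0010 EQ?F → skip
[5] flags=0010 PL?T → r2=0xe0
[6] flags=0011 → (cmp)
[7] flags=0011 GT?F → skip
[8] flags=0011 LS?F → skip

EXEC = [2,5]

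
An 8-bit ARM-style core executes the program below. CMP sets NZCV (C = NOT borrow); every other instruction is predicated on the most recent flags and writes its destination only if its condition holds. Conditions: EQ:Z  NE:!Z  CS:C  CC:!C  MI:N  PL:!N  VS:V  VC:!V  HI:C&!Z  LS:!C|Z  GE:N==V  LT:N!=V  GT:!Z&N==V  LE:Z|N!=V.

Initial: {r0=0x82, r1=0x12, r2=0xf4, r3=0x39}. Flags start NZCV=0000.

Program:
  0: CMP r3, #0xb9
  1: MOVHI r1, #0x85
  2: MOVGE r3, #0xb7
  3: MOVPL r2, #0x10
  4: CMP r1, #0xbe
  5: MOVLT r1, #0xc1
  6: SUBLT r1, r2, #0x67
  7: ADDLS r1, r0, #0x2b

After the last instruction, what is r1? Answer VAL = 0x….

VAL = 0xad

0: ✓ CMP  NZCV=1001
1: · MOVHI
2: ✓ MOVGE  r3←0xb7
3: · MOVPL
4: ✓ CMP  NZCV=0000
5: · MOVLT
6: · SUBLT
7: ✓ ADDLS  r1←0xad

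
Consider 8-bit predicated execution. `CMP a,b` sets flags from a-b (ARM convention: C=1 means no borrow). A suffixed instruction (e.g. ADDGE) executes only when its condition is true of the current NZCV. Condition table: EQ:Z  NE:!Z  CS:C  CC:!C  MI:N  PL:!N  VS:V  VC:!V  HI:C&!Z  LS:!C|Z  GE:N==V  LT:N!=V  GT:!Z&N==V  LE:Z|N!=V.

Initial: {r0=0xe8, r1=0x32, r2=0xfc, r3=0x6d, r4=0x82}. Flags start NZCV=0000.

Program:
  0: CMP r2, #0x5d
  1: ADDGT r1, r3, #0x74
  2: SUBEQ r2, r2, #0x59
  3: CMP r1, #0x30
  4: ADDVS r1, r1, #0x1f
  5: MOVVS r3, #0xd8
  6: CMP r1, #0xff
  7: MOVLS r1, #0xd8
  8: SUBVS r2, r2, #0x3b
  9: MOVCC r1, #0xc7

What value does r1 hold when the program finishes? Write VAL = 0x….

VAL = 0xc7

0: ✓ CMP  NZCV=1010
1: · ADDGT
2: · SUBEQ
3: ✓ CMP  NZCV=0010
4: · ADDVS
5: · MOVVS
6: ✓ CMP  NZCV=0000
7: ✓ MOVLS  r1←0xd8
8: · SUBVS
9: ✓ MOVCC  r1←0xc7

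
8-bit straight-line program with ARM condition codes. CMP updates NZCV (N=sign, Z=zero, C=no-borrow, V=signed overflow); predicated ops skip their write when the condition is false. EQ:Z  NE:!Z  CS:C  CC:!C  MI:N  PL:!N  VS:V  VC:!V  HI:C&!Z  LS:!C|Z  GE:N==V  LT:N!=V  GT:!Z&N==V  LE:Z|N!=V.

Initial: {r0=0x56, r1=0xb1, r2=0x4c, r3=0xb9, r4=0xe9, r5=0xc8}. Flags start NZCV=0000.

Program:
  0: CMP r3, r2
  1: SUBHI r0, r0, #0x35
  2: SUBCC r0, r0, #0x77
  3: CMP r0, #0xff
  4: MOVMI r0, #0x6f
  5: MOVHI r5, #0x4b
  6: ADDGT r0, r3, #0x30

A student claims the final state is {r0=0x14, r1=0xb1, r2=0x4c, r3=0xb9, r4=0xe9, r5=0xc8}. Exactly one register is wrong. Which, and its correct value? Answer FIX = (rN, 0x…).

FIX = (r0, 0xe9)

[0] flags=0011 → (cmp)
[1] flags=0011 HI?T → r0=0x21
[2] flags=0011 CC?F → skip
[3] flags=0000 → (cmp)
[4] flags=0000 MI?F → skip
[5] flags=0000 HI?F → skip
[6] flags=0000 GT?T → r0=0xe9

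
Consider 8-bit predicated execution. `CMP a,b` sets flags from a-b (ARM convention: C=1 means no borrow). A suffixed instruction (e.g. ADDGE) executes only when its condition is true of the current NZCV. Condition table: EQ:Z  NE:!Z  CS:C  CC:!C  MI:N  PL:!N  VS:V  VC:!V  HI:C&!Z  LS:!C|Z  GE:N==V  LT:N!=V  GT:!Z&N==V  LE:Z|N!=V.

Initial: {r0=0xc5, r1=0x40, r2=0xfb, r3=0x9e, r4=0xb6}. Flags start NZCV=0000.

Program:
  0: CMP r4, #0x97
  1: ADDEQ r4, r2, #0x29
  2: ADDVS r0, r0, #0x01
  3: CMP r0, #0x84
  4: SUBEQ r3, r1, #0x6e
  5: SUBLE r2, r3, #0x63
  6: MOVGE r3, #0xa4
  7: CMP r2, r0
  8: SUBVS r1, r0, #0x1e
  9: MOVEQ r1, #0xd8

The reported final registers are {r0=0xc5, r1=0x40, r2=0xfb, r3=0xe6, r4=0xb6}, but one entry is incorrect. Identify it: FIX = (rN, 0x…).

[0] flags=0010 → (cmp)
[1] flags=0010 EQ?F → skip
[2] flags=0010 VS?F → skip
[3] flags=0010 → (cmp)
[4] flags=0010 EQ?F → skip
[5] flags=0010 LE?F → skip
[6] flags=0010 GE?T → r3=0xa4
[7] flags=0010 → (cmp)
[8] flags=0010 VS?F → skip
[9] flags=0010 EQ?F → skip

FIX = (r3, 0xa4)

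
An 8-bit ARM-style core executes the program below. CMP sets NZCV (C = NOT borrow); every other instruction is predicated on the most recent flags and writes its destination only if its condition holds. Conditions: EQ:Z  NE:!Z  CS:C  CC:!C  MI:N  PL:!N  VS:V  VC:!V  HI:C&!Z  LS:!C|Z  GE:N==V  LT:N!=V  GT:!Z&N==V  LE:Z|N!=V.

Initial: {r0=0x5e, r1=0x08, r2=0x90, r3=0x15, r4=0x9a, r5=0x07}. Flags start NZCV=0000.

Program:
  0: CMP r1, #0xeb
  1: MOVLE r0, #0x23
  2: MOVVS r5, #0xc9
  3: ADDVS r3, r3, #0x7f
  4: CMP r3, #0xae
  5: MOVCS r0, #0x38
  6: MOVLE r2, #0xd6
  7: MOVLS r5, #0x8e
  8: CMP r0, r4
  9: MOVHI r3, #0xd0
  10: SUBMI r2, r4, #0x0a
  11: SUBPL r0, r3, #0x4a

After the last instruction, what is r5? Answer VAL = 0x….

VAL = 0x8e

[0] flags=0000 → (cmp)
[1] flags=0000 LE?F → skip
[2] flags=0000 VS?F → skip
[3] flags=0000 VS?F → skip
[4] flags=0000 → (cmp)
[5] flags=0000 CS?F → skip
[6] flags=0000 LE?F → skip
[7] flags=0000 LS?T → r5=0x8e
[8] flags=1001 → (cmp)
[9] flags=1001 HI?F → skip
[10] flags=1001 MI?T → r2=0x90
[11] flags=1001 PL?F → skip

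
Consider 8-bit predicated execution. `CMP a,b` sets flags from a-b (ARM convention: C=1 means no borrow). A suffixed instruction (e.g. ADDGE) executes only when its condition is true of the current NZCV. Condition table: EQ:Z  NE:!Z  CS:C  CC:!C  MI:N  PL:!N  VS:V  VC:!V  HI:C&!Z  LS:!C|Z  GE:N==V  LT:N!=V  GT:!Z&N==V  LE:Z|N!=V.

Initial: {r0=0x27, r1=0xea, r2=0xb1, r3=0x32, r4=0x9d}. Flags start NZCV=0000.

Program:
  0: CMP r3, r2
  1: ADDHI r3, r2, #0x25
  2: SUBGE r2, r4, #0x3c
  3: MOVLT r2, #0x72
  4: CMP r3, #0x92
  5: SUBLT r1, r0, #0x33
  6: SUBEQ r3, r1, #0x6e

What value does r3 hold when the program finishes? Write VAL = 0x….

VAL = 0x32

[0] flags=1001 → (cmp)
[1] flags=1001 HI?F → skip
[2] flags=1001 GE?T → r2=0x61
[3] flags=1001 LT?F → skip
[4] flags=1001 → (cmp)
[5] flags=1001 LT?F → skip
[6] flags=1001 EQ?F → skip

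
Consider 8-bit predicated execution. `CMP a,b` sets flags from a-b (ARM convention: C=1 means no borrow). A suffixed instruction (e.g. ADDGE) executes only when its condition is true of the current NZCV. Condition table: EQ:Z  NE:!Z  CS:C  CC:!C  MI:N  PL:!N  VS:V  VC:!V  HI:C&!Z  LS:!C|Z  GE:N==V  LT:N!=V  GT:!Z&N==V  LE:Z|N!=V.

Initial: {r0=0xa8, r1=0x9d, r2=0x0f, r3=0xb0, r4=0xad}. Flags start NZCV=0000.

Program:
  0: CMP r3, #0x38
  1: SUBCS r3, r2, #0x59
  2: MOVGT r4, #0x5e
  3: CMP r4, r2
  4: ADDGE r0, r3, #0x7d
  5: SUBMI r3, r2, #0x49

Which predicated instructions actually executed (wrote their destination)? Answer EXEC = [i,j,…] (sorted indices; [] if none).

EXEC = [1,5]

[0] flags=0011 → (cmp)
[1] flags=0011 CS?T → r3=0xb6
[2] flags=0011 GT?F → skip
[3] flags=1010 → (cmp)
[4] flags=1010 GE?F → skip
[5] flags=1010 MI?T → r3=0xc6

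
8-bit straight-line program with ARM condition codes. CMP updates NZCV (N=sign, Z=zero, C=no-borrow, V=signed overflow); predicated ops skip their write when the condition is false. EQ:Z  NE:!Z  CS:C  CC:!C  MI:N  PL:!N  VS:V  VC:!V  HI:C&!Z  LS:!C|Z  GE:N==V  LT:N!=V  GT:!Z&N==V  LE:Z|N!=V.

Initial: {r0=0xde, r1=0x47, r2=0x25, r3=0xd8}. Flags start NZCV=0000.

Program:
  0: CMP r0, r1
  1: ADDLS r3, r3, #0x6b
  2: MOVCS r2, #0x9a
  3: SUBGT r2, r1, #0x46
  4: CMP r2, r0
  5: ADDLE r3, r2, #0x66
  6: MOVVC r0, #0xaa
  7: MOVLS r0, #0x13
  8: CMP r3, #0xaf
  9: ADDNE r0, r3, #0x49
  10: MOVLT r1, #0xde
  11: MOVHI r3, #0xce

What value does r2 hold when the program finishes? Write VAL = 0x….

VAL = 0x9a

[0] flags=1010 → (cmp)
[1] flags=1010 LS?F → skip
[2] flags=1010 CS?T → r2=0x9a
[3] flags=1010 GT?F → skip
[4] flags=1000 → (cmp)
[5] flags=1000 LE?T → r3=0x00
[6] flags=1000 VC?T → r0=0xaa
[7] flags=1000 LS?T → r0=0x13
[8] flags=0000 → (cmp)
[9] flags=0000 NE?T → r0=0x49
[10] flags=0000 LT?F → skip
[11] flags=0000 HI?F → skip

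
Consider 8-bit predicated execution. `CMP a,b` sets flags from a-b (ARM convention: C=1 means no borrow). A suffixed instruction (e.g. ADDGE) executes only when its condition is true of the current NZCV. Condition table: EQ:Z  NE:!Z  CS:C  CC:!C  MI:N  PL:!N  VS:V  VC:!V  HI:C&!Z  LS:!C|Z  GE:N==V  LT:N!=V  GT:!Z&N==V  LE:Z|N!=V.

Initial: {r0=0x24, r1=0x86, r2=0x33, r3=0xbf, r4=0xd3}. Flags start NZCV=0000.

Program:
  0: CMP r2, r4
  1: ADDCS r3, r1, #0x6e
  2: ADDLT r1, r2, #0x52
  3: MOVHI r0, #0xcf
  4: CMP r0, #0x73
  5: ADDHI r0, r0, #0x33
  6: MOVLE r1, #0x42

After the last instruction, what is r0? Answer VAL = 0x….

VAL = 0x24

0: ✓ CMP  NZCV=0000
1: · ADDCS
2: · ADDLT
3: · MOVHI
4: ✓ CMP  NZCV=1000
5: · ADDHI
6: ✓ MOVLE  r1←0x42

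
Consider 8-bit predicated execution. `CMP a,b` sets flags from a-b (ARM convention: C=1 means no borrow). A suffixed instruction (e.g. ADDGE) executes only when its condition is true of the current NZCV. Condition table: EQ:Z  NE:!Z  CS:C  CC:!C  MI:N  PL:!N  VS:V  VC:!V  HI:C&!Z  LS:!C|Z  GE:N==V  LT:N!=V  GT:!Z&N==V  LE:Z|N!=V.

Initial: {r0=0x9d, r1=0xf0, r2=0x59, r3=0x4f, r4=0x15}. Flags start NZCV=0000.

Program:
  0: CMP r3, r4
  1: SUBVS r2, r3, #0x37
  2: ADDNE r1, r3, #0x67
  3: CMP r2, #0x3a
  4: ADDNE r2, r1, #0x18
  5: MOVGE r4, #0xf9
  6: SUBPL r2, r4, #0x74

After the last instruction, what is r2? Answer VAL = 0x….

[0] flags=0010 → (cmp)
[1] flags=0010 VS?F → skip
[2] flags=0010 NE?T → r1=0xb6
[3] flags=0010 → (cmp)
[4] flags=0010 NE?T → r2=0xce
[5] flags=0010 GE?T → r4=0xf9
[6] flags=0010 PL?T → r2=0x85

VAL = 0x85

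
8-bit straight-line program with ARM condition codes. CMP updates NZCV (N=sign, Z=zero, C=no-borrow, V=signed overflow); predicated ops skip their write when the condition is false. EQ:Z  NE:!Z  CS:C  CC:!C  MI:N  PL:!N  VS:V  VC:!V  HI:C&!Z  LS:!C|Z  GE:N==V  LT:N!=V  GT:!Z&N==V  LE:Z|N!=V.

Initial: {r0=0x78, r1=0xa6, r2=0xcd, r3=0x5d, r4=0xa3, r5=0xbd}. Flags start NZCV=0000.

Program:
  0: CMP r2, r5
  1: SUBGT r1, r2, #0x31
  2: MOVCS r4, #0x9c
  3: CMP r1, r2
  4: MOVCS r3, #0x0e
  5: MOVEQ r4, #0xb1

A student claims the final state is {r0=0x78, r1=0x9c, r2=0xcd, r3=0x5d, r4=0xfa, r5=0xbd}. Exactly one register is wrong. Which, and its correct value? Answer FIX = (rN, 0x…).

0: ✓ CMP  NZCV=0010
1: ✓ SUBGT  r1←0x9c
2: ✓ MOVCS  r4←0x9c
3: ✓ CMP  NZCV=1000
4: · MOVCS
5: · MOVEQ

FIX = (r4, 0x9c)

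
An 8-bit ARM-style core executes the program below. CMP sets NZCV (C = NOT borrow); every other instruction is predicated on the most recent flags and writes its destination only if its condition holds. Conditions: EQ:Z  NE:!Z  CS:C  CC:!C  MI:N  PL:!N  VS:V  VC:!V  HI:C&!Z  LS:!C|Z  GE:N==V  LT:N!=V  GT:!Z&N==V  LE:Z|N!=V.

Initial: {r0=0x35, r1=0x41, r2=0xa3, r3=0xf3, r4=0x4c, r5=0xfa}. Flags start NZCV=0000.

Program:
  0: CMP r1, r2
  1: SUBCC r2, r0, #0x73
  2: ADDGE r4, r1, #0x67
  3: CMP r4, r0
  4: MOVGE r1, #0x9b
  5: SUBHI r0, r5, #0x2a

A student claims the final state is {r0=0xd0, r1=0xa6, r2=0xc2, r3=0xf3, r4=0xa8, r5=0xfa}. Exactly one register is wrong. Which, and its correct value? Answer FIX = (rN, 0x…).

FIX = (r1, 0x41)

[0] flags=1001 → (cmp)
[1] flags=1001 CC?T → r2=0xc2
[2] flags=1001 GE?T → r4=0xa8
[3] flags=0011 → (cmp)
[4] flags=0011 GE?F → skip
[5] flags=0011 HI?T → r0=0xd0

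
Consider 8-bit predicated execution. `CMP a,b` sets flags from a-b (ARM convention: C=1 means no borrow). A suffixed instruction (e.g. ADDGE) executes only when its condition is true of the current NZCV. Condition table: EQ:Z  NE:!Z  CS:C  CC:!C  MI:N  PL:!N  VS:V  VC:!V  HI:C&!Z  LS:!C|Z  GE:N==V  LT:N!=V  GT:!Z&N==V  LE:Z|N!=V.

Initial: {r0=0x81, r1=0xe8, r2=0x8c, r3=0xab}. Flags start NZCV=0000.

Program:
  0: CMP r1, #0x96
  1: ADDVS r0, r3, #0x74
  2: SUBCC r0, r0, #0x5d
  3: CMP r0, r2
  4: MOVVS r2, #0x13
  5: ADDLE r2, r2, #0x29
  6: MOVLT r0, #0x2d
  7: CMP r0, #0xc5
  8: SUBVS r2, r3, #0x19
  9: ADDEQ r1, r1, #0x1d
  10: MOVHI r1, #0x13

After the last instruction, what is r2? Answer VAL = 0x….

VAL = 0xb5

0: ✓ CMP  NZCV=0010
1: · ADDVS
2: · SUBCC
3: ✓ CMP  NZCV=1000
4: · MOVVS
5: ✓ ADDLE  r2←0xb5
6: ✓ MOVLT  r0←0x2d
7: ✓ CMP  NZCV=0000
8: · SUBVS
9: · ADDEQ
10: · MOVHI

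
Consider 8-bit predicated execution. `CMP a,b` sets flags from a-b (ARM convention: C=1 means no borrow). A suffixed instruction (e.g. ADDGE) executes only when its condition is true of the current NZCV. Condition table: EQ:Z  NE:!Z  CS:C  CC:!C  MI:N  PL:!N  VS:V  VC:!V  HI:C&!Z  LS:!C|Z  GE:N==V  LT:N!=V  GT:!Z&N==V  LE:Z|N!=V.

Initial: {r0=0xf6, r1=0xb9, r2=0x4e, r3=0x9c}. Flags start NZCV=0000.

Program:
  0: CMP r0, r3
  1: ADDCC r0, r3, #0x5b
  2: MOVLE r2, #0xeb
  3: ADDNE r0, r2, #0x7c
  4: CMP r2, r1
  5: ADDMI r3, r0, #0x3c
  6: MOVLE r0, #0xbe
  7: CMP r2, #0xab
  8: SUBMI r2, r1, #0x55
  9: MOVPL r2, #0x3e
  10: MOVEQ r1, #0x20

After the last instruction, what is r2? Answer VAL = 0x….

[0] flags=0010 → (cmp)
[1] flags=0010 CC?F → skip
[2] flags=0010 LE?F → skip
[3] flags=0010 NE?T → r0=0xca
[4] flags=1001 → (cmp)
[5] flags=1001 MI?T → r3=0x06
[6] flags=1001 LE?F → skip
[7] flags=1001 → (cmp)
[8] flags=1001 MI?T → r2=0x64
[9] flags=1001 PL?F → skip
[10] flags=1001 EQ?F → skip

VAL = 0x64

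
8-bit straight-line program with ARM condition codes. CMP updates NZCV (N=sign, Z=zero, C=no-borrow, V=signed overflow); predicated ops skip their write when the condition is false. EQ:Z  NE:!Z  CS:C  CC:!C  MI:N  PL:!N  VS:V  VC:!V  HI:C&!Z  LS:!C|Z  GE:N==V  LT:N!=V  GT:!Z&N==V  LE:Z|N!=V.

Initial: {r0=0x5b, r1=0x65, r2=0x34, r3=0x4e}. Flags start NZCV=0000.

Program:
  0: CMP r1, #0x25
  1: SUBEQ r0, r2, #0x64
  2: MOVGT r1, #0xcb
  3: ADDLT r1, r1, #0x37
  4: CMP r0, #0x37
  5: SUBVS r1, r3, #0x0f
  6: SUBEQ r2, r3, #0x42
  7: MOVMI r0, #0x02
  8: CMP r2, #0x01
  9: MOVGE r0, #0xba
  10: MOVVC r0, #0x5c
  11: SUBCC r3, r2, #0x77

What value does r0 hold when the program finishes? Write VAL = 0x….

[0] flags=0010 → (cmp)
[1] flags=0010 EQ?F → skip
[2] flags=0010 GT?T → r1=0xcb
[3] flags=0010 LT?F → skip
[4] flags=0010 → (cmp)
[5] flags=0010 VS?F → skip
[6] flags=0010 EQ?F → skip
[7] flags=0010 MI?F → skip
[8] flags=0010 → (cmp)
[9] flags=0010 GE?T → r0=0xba
[10] flags=0010 VC?T → r0=0x5c
[11] flags=0010 CC?F → skip

VAL = 0x5c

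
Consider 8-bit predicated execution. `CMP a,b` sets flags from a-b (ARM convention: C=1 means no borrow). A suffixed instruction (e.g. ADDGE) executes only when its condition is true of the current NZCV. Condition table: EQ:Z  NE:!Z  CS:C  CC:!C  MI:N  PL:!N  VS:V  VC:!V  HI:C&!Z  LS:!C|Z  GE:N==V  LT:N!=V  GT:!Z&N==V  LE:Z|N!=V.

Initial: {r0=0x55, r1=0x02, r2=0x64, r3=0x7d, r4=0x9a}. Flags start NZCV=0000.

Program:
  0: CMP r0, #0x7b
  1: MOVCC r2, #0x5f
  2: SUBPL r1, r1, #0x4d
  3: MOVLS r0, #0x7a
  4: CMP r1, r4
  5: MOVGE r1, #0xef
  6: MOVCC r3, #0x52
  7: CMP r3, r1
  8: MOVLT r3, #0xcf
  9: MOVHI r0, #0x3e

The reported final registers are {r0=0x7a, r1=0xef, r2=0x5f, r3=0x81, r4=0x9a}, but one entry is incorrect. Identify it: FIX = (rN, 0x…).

FIX = (r3, 0x52)

[0] flags=1000 → (cmp)
[1] flags=1000 CC?T → r2=0x5f
[2] flags=1000 PL?F → skip
[3] flags=1000 LS?T → r0=0x7a
[4] flags=0000 → (cmp)
[5] flags=0000 GE?T → r1=0xef
[6] flags=0000 CC?T → r3=0x52
[7] flags=0000 → (cmp)
[8] flags=0000 LT?F → skip
[9] flags=0000 HI?F → skip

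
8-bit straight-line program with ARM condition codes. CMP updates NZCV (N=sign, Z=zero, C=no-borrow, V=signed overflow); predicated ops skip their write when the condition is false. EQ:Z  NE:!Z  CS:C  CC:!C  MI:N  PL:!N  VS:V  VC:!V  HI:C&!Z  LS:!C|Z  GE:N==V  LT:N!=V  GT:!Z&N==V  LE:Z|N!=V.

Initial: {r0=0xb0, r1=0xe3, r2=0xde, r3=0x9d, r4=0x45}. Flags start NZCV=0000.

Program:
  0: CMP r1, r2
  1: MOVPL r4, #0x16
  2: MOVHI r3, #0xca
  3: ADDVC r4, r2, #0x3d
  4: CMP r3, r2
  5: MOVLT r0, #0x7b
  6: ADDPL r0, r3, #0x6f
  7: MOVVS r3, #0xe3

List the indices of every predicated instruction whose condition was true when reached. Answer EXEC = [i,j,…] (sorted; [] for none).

EXEC = [1,2,3,5]

0: ✓ CMP  NZCV=0010
1: ✓ MOVPL  r4←0x16
2: ✓ MOVHI  r3←0xca
3: ✓ ADDVC  r4←0x1b
4: ✓ CMP  NZCV=1000
5: ✓ MOVLT  r0←0x7b
6: · ADDPL
7: · MOVVS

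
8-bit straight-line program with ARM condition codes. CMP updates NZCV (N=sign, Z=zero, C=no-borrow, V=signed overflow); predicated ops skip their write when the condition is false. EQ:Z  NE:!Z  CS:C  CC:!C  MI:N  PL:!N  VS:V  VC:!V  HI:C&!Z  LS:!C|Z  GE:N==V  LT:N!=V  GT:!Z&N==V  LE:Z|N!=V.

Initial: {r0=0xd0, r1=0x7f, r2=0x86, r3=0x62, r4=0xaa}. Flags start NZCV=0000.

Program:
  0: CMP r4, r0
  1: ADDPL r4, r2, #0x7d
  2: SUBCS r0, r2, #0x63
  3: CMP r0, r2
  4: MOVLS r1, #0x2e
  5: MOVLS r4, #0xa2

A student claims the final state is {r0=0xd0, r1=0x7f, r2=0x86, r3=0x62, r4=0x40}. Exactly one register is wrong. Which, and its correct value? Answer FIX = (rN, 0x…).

0: ✓ CMP  NZCV=1000
1: · ADDPL
2: · SUBCS
3: ✓ CMP  NZCV=0010
4: · MOVLS
5: · MOVLS

FIX = (r4, 0xaa)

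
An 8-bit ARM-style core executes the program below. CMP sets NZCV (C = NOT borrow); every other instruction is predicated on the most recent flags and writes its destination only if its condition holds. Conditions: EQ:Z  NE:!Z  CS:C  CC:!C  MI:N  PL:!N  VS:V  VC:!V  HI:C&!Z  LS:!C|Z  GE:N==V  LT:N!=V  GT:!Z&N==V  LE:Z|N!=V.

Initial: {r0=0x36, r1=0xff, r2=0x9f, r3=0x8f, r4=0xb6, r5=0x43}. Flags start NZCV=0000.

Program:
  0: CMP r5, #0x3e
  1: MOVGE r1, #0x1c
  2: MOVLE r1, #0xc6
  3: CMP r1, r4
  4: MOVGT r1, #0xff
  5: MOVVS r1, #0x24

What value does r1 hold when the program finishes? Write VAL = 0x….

VAL = 0xff

0: ✓ CMP  NZCV=0010
1: ✓ MOVGE  r1←0x1c
2: · MOVLE
3: ✓ CMP  NZCV=0000
4: ✓ MOVGT  r1←0xff
5: · MOVVS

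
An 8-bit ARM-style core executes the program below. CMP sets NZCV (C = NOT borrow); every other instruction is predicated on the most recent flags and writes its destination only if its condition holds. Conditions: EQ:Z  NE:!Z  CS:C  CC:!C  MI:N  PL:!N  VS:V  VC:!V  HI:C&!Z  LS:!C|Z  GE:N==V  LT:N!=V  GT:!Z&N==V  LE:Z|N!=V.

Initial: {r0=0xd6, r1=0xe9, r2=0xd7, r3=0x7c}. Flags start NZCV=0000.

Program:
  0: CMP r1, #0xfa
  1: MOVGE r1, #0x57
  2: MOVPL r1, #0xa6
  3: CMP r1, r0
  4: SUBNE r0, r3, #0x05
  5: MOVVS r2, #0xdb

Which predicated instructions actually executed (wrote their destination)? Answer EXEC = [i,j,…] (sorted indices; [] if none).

EXEC = [4]

[0] flags=1000 → (cmp)
[1] flags=1000 GE?F → skip
[2] flags=1000 PL?F → skip
[3] flags=0010 → (cmp)
[4] flags=0010 NE?T → r0=0x77
[5] flags=0010 VS?F → skip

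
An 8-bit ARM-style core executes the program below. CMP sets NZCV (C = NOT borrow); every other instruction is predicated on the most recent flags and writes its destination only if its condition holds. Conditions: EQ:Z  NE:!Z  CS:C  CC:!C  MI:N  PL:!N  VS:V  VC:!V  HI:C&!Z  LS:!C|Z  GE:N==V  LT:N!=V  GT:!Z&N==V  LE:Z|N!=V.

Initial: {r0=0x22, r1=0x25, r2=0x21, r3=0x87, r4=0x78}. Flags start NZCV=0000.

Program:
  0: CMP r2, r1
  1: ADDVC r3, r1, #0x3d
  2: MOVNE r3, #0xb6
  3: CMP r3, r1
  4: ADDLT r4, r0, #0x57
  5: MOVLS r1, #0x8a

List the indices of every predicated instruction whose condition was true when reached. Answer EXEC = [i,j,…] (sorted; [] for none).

[0] flags=1000 → (cmp)
[1] flags=1000 VC?T → r3=0x62
[2] flags=1000 NE?T → r3=0xb6
[3] flags=1010 → (cmp)
[4] flags=1010 LT?T → r4=0x79
[5] flags=1010 LS?F → skip

EXEC = [1,2,4]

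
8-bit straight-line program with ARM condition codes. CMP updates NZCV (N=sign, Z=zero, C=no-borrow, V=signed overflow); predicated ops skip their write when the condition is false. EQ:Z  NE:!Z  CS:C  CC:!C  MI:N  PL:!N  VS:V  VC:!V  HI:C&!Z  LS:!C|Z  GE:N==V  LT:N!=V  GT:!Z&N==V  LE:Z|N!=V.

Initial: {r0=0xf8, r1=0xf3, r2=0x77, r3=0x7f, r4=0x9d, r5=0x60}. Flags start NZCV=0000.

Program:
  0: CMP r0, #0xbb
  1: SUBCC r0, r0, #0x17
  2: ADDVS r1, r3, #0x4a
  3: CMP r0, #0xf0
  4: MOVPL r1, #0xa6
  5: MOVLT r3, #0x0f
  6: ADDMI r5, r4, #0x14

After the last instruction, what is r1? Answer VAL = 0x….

0: ✓ CMP  NZCV=0010
1: · SUBCC
2: · ADDVS
3: ✓ CMP  NZCV=0010
4: ✓ MOVPL  r1←0xa6
5: · MOVLT
6: · ADDMI

VAL = 0xa6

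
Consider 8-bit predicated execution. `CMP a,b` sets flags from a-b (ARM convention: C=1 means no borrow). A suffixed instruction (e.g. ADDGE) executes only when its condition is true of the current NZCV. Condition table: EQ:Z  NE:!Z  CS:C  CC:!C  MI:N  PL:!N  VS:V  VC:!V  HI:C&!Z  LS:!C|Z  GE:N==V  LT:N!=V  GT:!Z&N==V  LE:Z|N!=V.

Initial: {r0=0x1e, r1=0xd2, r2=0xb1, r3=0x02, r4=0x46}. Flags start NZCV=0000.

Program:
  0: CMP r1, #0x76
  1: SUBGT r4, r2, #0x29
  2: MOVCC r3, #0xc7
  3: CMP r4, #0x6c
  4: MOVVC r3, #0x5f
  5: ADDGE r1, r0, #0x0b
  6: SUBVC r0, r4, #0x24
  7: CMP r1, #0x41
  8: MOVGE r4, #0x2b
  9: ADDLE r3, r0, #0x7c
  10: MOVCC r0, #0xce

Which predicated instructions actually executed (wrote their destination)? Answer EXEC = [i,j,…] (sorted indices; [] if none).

0: ✓ CMP  NZCV=0011
1: · SUBGT
2: · MOVCC
3: ✓ CMP  NZCV=1000
4: ✓ MOVVC  r3←0x5f
5: · ADDGE
6: ✓ SUBVC  r0←0x22
7: ✓ CMP  NZCV=1010
8: · MOVGE
9: ✓ ADDLE  r3←0x9e
10: · MOVCC

EXEC = [4,6,9]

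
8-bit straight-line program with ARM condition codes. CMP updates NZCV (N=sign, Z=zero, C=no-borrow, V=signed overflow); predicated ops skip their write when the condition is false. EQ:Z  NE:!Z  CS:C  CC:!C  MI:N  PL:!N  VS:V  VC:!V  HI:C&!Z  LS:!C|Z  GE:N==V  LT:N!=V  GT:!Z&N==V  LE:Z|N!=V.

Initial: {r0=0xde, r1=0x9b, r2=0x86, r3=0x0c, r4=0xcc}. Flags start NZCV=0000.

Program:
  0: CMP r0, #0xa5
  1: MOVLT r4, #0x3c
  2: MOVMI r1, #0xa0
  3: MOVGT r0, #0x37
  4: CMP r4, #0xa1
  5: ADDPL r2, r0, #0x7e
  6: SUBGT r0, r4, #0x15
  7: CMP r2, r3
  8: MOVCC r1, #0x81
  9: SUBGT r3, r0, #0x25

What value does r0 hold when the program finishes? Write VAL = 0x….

VAL = 0xb7

[0] flags=0010 → (cmp)
[1] flags=0010 LT?F → skip
[2] flags=0010 MI?F → skip
[3] flags=0010 GT?T → r0=0x37
[4] flags=0010 → (cmp)
[5] flags=0010 PL?T → r2=0xb5
[6] flags=0010 GT?T → r0=0xb7
[7] flags=1010 → (cmp)
[8] flags=1010 CC?F → skip
[9] flags=1010 GT?F → skip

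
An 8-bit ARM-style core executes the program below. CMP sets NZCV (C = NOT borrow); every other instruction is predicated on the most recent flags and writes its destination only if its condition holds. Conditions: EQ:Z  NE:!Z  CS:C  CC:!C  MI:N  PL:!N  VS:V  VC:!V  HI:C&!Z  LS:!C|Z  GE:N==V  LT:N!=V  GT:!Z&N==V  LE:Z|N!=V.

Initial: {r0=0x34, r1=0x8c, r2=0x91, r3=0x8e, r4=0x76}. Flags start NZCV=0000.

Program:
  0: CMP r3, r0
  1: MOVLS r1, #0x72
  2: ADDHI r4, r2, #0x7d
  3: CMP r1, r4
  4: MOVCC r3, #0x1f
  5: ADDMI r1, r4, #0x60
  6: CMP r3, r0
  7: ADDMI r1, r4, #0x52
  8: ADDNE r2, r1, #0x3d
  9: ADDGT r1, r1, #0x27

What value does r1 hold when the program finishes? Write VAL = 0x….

VAL = 0x8c

0: ✓ CMP  NZCV=0011
1: · MOVLS
2: ✓ ADDHI  r4←0x0e
3: ✓ CMP  NZCV=0011
4: · MOVCC
5: · ADDMI
6: ✓ CMP  NZCV=0011
7: · ADDMI
8: ✓ ADDNE  r2←0xc9
9: · ADDGT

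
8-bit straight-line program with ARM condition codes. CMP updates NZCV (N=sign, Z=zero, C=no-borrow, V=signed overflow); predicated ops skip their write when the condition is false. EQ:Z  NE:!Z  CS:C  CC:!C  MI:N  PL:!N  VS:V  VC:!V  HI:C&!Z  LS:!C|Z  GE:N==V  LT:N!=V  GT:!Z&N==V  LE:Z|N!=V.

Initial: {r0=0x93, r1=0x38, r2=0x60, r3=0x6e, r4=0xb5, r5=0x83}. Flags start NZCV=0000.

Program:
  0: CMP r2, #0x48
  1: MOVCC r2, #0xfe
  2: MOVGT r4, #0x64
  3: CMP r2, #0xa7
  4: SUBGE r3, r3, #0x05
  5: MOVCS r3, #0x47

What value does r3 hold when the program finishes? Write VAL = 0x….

0: ✓ CMP  NZCV=0010
1: · MOVCC
2: ✓ MOVGT  r4←0x64
3: ✓ CMP  NZCV=1001
4: ✓ SUBGE  r3←0x69
5: · MOVCS

VAL = 0x69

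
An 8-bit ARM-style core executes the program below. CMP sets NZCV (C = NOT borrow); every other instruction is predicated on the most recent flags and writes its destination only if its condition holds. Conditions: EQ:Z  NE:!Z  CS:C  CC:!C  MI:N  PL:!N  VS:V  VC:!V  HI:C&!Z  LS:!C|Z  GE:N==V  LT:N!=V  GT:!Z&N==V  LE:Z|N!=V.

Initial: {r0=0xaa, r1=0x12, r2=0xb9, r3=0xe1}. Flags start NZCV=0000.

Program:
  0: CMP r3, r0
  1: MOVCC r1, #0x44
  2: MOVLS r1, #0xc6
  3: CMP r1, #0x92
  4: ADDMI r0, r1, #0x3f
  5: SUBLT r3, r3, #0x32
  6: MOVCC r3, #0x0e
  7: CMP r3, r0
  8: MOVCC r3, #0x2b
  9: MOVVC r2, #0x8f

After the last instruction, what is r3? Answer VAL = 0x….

[0] flags=0010 → (cmp)
[1] flags=0010 CC?F → skip
[2] flags=0010 LS?F → skip
[3] flags=1001 → (cmp)
[4] flags=1001 MI?T → r0=0x51
[5] flags=1001 LT?F → skip
[6] flags=1001 CC?T → r3=0x0e
[7] flags=1000 → (cmp)
[8] flags=1000 CC?T → r3=0x2b
[9] flags=1000 VC?T → r2=0x8f

VAL = 0x2b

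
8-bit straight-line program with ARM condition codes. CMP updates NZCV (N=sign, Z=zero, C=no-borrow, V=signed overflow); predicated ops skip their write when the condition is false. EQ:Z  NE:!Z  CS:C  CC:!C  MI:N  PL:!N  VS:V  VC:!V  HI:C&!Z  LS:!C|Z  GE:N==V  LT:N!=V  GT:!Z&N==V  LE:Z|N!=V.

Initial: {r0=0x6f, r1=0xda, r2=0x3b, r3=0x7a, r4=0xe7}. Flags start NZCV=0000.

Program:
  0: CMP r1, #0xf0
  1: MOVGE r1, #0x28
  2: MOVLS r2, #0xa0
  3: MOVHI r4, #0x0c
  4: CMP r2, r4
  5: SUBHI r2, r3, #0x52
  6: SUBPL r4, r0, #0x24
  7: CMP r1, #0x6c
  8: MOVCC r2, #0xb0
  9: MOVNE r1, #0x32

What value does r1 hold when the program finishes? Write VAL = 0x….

0: ✓ CMP  NZCV=1000
1: · MOVGE
2: ✓ MOVLS  r2←0xa0
3: · MOVHI
4: ✓ CMP  NZCV=1000
5: · SUBHI
6: · SUBPL
7: ✓ CMP  NZCV=0011
8: · MOVCC
9: ✓ MOVNE  r1←0x32

VAL = 0x32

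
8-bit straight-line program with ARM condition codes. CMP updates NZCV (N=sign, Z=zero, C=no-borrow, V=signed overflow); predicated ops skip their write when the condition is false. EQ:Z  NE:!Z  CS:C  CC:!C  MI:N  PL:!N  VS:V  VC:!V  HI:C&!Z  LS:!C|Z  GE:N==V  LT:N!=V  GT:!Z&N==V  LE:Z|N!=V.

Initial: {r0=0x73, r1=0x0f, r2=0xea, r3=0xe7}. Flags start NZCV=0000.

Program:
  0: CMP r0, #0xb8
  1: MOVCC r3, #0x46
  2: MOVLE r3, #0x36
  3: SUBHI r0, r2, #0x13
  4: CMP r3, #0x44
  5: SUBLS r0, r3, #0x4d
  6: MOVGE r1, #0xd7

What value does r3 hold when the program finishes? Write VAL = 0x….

[0] flags=1001 → (cmp)
[1] flags=1001 CC?T → r3=0x46
[2] flags=1001 LE?F → skip
[3] flags=1001 HI?F → skip
[4] flags=0010 → (cmp)
[5] flags=0010 LS?F → skip
[6] flags=0010 GE?T → r1=0xd7

VAL = 0x46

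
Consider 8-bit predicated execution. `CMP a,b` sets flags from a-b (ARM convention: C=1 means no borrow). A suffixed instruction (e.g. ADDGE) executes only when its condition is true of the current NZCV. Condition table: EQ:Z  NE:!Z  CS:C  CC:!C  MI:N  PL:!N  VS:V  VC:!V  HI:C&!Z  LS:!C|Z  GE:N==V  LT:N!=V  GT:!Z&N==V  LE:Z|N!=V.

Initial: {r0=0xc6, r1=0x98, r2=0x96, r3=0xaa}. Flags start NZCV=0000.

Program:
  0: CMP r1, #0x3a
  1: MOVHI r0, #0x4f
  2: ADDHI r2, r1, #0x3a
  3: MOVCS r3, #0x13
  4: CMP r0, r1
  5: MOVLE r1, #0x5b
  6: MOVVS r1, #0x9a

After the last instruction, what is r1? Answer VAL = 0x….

[0] flags=0011 → (cmp)
[1] flags=0011 HI?T → r0=0x4f
[2] flags=0011 HI?T → r2=0xd2
[3] flags=0011 CS?T → r3=0x13
[4] flags=1001 → (cmp)
[5] flags=1001 LE?F → skip
[6] flags=1001 VS?T → r1=0x9a

VAL = 0x9a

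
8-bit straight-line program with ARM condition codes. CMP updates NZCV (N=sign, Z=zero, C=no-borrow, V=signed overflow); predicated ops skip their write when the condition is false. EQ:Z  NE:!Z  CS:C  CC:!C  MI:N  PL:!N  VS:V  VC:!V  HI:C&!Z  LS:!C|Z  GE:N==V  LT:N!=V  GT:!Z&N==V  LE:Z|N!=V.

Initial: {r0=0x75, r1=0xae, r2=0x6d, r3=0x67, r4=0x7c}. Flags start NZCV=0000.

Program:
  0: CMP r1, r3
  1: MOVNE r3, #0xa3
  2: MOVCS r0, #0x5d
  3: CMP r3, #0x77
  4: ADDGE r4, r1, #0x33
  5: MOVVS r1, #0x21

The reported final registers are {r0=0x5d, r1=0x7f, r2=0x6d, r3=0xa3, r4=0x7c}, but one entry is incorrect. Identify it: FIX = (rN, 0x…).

FIX = (r1, 0x21)

[0] flags=0011 → (cmp)
[1] flags=0011 NE?T → r3=0xa3
[2] flags=0011 CS?T → r0=0x5d
[3] flags=0011 → (cmp)
[4] flags=0011 GE?F → skip
[5] flags=0011 VS?T → r1=0x21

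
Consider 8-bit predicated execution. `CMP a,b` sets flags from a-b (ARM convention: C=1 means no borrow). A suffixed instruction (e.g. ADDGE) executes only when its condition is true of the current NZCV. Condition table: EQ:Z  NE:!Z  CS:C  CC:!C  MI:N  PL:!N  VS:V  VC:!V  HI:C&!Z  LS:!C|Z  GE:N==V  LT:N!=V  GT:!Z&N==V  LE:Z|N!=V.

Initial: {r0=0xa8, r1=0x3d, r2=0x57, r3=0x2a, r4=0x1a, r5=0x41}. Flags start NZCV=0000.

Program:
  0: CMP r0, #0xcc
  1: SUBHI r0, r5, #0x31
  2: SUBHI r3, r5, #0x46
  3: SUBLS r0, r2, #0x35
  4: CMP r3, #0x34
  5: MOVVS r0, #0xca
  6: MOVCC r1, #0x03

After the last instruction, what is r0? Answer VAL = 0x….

VAL = 0x22

[0] flags=1000 → (cmp)
[1] flags=1000 HI?F → skip
[2] flags=1000 HI?F → skip
[3] flags=1000 LS?T → r0=0x22
[4] flags=1000 → (cmp)
[5] flags=1000 VS?F → skip
[6] flags=1000 CC?T → r1=0x03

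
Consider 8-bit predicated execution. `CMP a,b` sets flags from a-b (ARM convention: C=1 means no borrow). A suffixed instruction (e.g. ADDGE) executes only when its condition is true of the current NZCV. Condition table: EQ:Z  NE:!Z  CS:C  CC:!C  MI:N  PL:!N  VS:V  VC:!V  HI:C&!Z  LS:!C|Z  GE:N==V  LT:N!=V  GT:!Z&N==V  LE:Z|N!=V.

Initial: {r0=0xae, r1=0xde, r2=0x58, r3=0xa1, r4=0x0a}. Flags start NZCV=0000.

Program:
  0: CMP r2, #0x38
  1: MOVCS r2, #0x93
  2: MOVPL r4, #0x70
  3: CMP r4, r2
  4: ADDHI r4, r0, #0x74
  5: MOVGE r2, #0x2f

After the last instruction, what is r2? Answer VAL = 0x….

VAL = 0x2f

[0] flags=0010 → (cmp)
[1] flags=0010 CS?T → r2=0x93
[2] flags=0010 PL?T → r4=0x70
[3] flags=1001 → (cmp)
[4] flags=1001 HI?F → skip
[5] flags=1001 GE?T → r2=0x2f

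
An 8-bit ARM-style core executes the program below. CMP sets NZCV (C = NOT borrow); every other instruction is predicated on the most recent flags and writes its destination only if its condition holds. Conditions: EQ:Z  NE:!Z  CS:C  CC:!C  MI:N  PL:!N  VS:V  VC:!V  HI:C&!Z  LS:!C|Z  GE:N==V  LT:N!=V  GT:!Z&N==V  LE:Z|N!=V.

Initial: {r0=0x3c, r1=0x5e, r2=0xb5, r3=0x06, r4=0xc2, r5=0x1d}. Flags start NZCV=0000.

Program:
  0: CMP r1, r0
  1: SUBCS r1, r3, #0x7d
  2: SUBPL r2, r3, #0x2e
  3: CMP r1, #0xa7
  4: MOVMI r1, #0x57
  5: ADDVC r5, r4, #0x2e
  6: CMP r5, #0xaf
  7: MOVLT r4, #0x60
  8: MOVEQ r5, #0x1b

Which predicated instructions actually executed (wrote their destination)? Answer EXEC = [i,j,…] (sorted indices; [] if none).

0: ✓ CMP  NZCV=0010
1: ✓ SUBCS  r1←0x89
2: ✓ SUBPL  r2←0xd8
3: ✓ CMP  NZCV=1000
4: ✓ MOVMI  r1←0x57
5: ✓ ADDVC  r5←0xf0
6: ✓ CMP  NZCV=0010
7: · MOVLT
8: · MOVEQ

EXEC = [1,2,4,5]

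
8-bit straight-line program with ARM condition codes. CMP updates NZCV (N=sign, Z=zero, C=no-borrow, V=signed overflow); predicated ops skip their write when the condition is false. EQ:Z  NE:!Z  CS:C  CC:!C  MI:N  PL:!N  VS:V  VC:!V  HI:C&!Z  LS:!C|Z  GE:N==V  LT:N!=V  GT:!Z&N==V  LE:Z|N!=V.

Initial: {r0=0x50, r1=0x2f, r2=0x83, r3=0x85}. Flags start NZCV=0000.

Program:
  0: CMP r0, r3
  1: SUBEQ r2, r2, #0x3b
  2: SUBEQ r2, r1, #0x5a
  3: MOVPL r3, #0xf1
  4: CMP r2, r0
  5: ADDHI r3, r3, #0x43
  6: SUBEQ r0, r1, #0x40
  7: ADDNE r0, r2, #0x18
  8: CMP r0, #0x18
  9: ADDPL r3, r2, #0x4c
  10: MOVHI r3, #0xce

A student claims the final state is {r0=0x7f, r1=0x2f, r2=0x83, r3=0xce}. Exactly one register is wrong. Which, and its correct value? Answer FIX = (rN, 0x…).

FIX = (r0, 0x9b)

[0] flags=1001 → (cmp)
[1] flags=1001 EQ?F → skip
[2] flags=1001 EQ?F → skip
[3] flags=1001 PL?F → skip
[4] flags=0011 → (cmp)
[5] flags=0011 HI?T → r3=0xc8
[6] flags=0011 EQ?F → skip
[7] flags=0011 NE?T → r0=0x9b
[8] flags=1010 → (cmp)
[9] flags=1010 PL?F → skip
[10] flags=1010 HI?T → r3=0xce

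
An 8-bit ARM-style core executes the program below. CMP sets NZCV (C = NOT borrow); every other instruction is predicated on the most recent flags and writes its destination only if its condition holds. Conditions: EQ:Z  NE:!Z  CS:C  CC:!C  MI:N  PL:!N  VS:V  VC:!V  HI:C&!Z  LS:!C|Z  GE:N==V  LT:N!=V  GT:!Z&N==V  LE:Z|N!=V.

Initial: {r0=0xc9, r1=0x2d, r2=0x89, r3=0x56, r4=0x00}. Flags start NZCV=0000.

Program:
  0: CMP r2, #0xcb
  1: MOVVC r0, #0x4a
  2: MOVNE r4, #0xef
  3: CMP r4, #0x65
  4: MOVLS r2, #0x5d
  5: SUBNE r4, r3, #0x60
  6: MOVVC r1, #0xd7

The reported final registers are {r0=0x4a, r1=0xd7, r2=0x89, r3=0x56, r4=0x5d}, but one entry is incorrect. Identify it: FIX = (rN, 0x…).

FIX = (r4, 0xf6)

[0] flags=1000 → (cmp)
[1] flags=1000 VC?T → r0=0x4a
[2] flags=1000 NE?T → r4=0xef
[3] flags=1010 → (cmp)
[4] flags=1010 LS?F → skip
[5] flags=1010 NE?T → r4=0xf6
[6] flags=1010 VC?T → r1=0xd7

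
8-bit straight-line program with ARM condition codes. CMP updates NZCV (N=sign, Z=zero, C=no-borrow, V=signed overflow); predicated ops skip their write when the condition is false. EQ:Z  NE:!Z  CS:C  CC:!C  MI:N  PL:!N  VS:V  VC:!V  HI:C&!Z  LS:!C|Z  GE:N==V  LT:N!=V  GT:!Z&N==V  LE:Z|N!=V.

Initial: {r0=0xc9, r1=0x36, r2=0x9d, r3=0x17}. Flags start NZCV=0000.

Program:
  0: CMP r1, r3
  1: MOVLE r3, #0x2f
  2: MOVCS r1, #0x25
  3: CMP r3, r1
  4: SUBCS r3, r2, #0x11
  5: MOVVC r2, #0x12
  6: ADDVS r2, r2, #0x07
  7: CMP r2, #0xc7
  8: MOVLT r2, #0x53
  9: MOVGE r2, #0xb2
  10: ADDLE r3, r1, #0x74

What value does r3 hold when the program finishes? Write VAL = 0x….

0: ✓ CMP  NZCV=0010
1: · MOVLE
2: ✓ MOVCS  r1←0x25
3: ✓ CMP  NZCV=1000
4: · SUBCS
5: ✓ MOVVC  r2←0x12
6: · ADDVS
7: ✓ CMP  NZCV=0000
8: · MOVLT
9: ✓ MOVGE  r2←0xb2
10: · ADDLE

VAL = 0x17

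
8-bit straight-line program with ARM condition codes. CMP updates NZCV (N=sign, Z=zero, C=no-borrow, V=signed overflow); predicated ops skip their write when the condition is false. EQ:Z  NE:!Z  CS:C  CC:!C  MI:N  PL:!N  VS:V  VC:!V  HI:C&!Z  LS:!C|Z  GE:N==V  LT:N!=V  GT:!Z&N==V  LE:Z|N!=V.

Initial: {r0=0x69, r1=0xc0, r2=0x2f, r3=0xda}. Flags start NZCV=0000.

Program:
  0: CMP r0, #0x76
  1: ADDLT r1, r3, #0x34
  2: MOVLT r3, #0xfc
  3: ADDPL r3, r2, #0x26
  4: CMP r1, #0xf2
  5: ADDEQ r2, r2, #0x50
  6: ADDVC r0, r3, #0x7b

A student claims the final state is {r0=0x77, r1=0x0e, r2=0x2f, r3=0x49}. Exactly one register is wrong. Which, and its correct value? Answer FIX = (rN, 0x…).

FIX = (r3, 0xfc)

[0] flags=1000 → (cmp)
[1] flags=1000 LT?T → r1=0x0e
[2] flags=1000 LT?T → r3=0xfc
[3] flags=1000 PL?F → skip
[4] flags=0000 → (cmp)
[5] flags=0000 EQ?F → skip
[6] flags=0000 VC?T → r0=0x77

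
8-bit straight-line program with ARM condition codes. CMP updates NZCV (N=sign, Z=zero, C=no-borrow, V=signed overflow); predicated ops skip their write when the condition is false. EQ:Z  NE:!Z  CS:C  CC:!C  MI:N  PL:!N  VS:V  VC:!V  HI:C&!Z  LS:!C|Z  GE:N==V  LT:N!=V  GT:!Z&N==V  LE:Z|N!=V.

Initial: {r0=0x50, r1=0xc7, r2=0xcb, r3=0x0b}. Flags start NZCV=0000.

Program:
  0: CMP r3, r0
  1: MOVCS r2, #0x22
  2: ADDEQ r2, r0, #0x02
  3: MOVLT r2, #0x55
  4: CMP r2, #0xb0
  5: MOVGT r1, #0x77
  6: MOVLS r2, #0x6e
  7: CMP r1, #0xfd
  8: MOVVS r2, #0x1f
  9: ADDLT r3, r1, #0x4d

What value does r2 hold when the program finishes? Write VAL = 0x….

VAL = 0x6e

0: ✓ CMP  NZCV=1000
1: · MOVCS
2: · ADDEQ
3: ✓ MOVLT  r2←0x55
4: ✓ CMP  NZCV=1001
5: ✓ MOVGT  r1←0x77
6: ✓ MOVLS  r2←0x6e
7: ✓ CMP  NZCV=0000
8: · MOVVS
9: · ADDLT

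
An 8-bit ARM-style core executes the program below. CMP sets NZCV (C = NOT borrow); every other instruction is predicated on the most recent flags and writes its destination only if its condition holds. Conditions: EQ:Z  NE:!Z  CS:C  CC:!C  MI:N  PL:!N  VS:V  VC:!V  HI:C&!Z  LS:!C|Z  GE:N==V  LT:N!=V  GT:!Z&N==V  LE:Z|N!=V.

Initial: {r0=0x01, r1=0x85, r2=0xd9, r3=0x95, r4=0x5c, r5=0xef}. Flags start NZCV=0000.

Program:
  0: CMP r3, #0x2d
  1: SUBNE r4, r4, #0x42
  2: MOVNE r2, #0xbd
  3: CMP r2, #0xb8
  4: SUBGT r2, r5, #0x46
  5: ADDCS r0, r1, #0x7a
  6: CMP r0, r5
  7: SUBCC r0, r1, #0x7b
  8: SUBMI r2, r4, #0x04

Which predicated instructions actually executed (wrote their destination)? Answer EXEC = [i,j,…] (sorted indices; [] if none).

EXEC = [1,2,4,5]

0: ✓ CMP  NZCV=0011
1: ✓ SUBNE  r4←0x1a
2: ✓ MOVNE  r2←0xbd
3: ✓ CMP  NZCV=0010
4: ✓ SUBGT  r2←0xa9
5: ✓ ADDCS  r0←0xff
6: ✓ CMP  NZCV=0010
7: · SUBCC
8: · SUBMI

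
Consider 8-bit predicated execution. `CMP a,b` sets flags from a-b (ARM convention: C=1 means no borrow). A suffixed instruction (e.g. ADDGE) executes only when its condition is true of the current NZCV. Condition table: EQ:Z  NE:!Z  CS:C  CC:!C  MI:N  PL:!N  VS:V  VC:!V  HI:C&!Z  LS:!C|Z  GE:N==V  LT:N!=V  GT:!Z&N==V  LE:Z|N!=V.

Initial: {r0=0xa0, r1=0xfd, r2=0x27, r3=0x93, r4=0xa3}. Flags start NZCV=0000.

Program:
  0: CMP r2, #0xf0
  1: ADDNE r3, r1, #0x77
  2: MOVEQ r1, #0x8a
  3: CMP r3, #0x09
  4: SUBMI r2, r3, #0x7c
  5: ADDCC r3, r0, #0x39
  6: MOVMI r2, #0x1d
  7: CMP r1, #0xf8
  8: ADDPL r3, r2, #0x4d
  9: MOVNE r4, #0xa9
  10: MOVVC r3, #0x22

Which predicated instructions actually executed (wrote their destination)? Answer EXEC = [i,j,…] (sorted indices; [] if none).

[0] flags=0000 → (cmp)
[1] flags=0000 NE?T → r3=0x74
[2] flags=0000 EQ?F → skip
[3] flags=0010 → (cmp)
[4] flags=0010 MI?F → skip
[5] flags=0010 CC?F → skip
[6] flags=0010 MI?F → skip
[7] flags=0010 → (cmp)
[8] flags=0010 PL?T → r3=0x74
[9] flags=0010 NE?T → r4=0xa9
[10] flags=0010 VC?T → r3=0x22

EXEC = [1,8,9,10]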